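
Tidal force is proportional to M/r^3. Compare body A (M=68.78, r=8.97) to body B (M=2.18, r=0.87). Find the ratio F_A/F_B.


Ratio = (M1/r1^3) / (M2/r2^3) = (68.78/8.97^3) / (2.18/0.87^3) = 0.0288

0.0288


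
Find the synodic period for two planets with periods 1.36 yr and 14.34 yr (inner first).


1/P_syn = |1/P1 - 1/P2| = |1/1.36 - 1/14.34| => P_syn = 1.5025

1.5025 years


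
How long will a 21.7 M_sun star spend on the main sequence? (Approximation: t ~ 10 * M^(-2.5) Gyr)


t = 10 * M^(-2.5) = 10 * 21.7^(-2.5) = 0.0046

0.0046 Gyr


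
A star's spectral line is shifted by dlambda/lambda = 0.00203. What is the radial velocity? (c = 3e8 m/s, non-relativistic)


v = (dlambda/lambda) * c = 0.00203 * 3e8 = 609000.0

609000.0 m/s


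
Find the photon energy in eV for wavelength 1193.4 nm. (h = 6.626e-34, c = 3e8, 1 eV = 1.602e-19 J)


E = hc/lambda = 6.626e-34 * 3e8 / 1.193e-06 = 1.666e-19 J = 1.0397 eV

1.0397 eV


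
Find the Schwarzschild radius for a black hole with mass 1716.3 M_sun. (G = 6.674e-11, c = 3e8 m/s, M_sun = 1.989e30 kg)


M = 1716.3 * 1.989e30 kg = 3.4137207e+33 kg. rs = 2GM/c^2 = 2 * 6.674e-11 * 3.4137207e+33 / (3e8)^2 = 5.063e+06

5.063e+06 m


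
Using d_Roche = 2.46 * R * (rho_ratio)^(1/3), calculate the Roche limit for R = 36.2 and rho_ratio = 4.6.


d_Roche = 2.46 * 36.2 * 4.6^(1/3) = 148.1027

148.1027


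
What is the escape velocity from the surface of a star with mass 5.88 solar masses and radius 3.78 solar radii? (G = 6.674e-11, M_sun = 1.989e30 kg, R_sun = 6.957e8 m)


M = 5.88 * 1.989e30 kg = 1.169532e+31 kg; R = 3.78 * 6.957e8 m = 2.629746e+09 m. v_esc = sqrt(2GM/R) = sqrt(2 * 6.674e-11 * 1.169532e+31 / 2.629746e+09) = 770472.6946

770472.6946 m/s


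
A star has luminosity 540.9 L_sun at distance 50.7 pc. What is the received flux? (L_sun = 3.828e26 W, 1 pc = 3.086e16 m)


F = L / (4*pi*d^2) = 2.071e+29 / (4*pi*(1.565e+18)^2) = 6.731e-09

6.731e-09 W/m^2


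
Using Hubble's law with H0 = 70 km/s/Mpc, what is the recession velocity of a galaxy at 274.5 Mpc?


v = H0 * d = 70 * 274.5 = 19215.0

19215.0 km/s


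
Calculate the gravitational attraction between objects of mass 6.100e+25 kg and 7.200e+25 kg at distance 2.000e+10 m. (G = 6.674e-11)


F = G*m1*m2/r^2 = 6.674e-11 * 6.100e+25 * 7.200e+25 / (2.000e+10)^2 = 6.674e-11 * 4.392e+51 / 4.000e+20 = 7.328e+20

7.328e+20 N


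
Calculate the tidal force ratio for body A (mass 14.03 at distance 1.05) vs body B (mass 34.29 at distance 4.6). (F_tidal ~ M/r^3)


Ratio = (M1/r1^3) / (M2/r2^3) = (14.03/1.05^3) / (34.29/4.6^3) = 34.403

34.403


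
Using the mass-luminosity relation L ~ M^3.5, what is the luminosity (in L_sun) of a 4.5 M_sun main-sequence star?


L/L_sun = (M/M_sun)^3.5 = 4.5^3.5 = 193.3053

193.3053 L_sun


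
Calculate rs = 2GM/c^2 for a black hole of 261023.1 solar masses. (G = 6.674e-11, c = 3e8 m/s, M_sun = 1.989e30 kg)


M = 261023.1 * 1.989e30 kg = 5.191749459e+35 kg. rs = 2GM/c^2 = 2 * 6.674e-11 * 5.191749459e+35 / (3e8)^2 = 7.700e+08

7.700e+08 m


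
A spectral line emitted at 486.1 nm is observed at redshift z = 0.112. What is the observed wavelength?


lam_obs = lam_emit * (1 + z) = 486.1 * (1 + 0.112) = 540.5432

540.5432 nm


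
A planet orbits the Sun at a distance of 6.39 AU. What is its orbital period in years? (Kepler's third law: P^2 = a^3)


P = a^(3/2) = 6.39^1.5 = 16.1529

16.1529 years


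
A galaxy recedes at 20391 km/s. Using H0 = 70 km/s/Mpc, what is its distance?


d = v / H0 = 20391 / 70 = 291.3

291.3 Mpc


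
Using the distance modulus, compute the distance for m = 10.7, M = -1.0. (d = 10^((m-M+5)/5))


d = 10^((m - M + 5)/5) = 10^((10.7 - -1.0 + 5)/5) = 2187.7616

2187.7616 pc


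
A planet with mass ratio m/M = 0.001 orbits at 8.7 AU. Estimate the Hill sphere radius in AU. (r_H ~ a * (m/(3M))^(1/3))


r_H = a * (m/3M)^(1/3) = 8.7 * (0.001/3)^(1/3) = 0.6032

0.6032 AU


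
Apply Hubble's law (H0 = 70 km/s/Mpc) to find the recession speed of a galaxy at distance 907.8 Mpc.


v = H0 * d = 70 * 907.8 = 63546.0

63546.0 km/s


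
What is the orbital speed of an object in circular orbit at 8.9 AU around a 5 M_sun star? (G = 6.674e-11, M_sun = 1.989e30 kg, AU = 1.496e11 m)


v = sqrt(GM/r) = sqrt(6.674e-11 * 9.945e+30 / 1.331e+12) = 22327.2222

22327.2222 m/s


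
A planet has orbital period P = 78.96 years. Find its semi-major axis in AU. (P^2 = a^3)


a = P^(2/3) = 78.96^(2/3) = 18.4051

18.4051 AU


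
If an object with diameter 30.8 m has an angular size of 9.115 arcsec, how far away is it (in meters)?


D = size / theta_rad, theta_rad = 9.115 * pi/(180*3600) = 4.419e-05, D = 696978.1714

696978.1714 m


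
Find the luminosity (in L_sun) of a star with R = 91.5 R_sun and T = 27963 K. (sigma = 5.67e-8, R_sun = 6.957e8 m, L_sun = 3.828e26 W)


R = 91.5 * 6.957e8 m = 6.365655e+10 m. L = 4*pi*R^2*sigma*T^4 = 4*pi*(6.365655e+10)^2 * 5.67e-8 * 27963^4 = 1.765282308e+33 W. L/L_sun = 1.765282308e+33 / 3.828e26 = 4.612e+06

4.612e+06 L_sun


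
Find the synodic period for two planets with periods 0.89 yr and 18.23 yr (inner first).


1/P_syn = |1/P1 - 1/P2| = |1/0.89 - 1/18.23| => P_syn = 0.9357

0.9357 years


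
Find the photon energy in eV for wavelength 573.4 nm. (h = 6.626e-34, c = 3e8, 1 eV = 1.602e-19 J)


E = hc/lambda = 6.626e-34 * 3e8 / 5.734e-07 = 3.467e-19 J = 2.164 eV

2.164 eV


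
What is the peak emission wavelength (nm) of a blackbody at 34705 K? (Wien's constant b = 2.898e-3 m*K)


lam_max = b / T = 2.898e-3 / 34705 = 8.350e-08 m = 83.5038 nm

83.5038 nm


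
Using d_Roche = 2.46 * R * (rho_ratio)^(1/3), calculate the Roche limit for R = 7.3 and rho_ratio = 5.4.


d_Roche = 2.46 * 7.3 * 5.4^(1/3) = 31.5057

31.5057


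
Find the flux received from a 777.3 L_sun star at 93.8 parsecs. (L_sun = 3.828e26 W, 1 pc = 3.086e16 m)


F = L / (4*pi*d^2) = 2.976e+29 / (4*pi*(2.895e+18)^2) = 2.826e-09

2.826e-09 W/m^2


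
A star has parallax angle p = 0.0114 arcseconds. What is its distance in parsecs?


d = 1/p = 1/0.0114 = 87.7193

87.7193 pc


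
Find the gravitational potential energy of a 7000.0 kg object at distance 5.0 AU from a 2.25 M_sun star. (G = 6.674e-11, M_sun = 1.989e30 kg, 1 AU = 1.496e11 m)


M = 2.25 * 1.989e30 kg = 4.47525e+30 kg; r = 5.0 AU * 1.496e11 m/AU = 7.48e+11 m. U = -GM*m/r = -(6.674e-11 * 4.47525e+30 * 7000.0) / 7.48e+11 = -2.795e+12

-2.795e+12 J


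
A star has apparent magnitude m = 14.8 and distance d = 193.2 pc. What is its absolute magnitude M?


M = m - 5*log10(d) + 5 = 14.8 - 5*log10(193.2) + 5 = 8.37

8.37


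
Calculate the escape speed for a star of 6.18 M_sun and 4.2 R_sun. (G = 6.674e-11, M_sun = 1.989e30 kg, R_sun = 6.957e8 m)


M = 6.18 * 1.989e30 kg = 1.229202e+31 kg; R = 4.2 * 6.957e8 m = 2.92194e+09 m. v_esc = sqrt(2GM/R) = sqrt(2 * 6.674e-11 * 1.229202e+31 / 2.92194e+09) = 749348.9122

749348.9122 m/s


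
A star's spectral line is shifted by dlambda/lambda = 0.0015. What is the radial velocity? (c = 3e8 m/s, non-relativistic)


v = (dlambda/lambda) * c = 0.0015 * 3e8 = 450000.0

450000.0 m/s


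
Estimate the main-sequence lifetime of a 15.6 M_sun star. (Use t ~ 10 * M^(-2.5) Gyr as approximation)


t = 10 * M^(-2.5) = 10 * 15.6^(-2.5) = 0.0104

0.0104 Gyr


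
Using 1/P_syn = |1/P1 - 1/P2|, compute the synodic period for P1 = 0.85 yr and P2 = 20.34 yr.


1/P_syn = |1/P1 - 1/P2| = |1/0.85 - 1/20.34| => P_syn = 0.8871

0.8871 years


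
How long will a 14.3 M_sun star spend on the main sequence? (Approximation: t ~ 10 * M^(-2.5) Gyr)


t = 10 * M^(-2.5) = 10 * 14.3^(-2.5) = 0.0129

0.0129 Gyr


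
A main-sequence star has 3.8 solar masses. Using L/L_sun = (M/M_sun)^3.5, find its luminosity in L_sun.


L/L_sun = (M/M_sun)^3.5 = 3.8^3.5 = 106.9652

106.9652 L_sun


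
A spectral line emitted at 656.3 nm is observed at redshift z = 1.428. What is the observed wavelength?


lam_obs = lam_emit * (1 + z) = 656.3 * (1 + 1.428) = 1593.4964

1593.4964 nm


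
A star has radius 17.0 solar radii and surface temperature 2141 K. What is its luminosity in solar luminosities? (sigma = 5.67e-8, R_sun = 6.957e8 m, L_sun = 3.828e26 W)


R = 17.0 * 6.957e8 m = 1.18269e+10 m. L = 4*pi*R^2*sigma*T^4 = 4*pi*(1.18269e+10)^2 * 5.67e-8 * 2141^4 = 2.094119407e+27 W. L/L_sun = 2.094119407e+27 / 3.828e26 = 5.4705

5.4705 L_sun


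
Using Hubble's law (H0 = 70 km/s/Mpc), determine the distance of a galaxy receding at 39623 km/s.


d = v / H0 = 39623 / 70 = 566.0429

566.0429 Mpc


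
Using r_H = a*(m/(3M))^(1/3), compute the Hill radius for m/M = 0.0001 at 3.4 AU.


r_H = a * (m/3M)^(1/3) = 3.4 * (0.0001/3)^(1/3) = 0.1094

0.1094 AU


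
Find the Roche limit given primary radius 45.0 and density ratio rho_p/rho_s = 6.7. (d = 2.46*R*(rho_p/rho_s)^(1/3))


d_Roche = 2.46 * 45.0 * 6.7^(1/3) = 208.692

208.692


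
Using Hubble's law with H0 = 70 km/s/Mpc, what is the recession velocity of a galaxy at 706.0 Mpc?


v = H0 * d = 70 * 706.0 = 49420.0

49420.0 km/s


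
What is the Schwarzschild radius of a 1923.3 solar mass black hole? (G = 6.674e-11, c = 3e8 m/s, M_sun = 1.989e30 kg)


M = 1923.3 * 1.989e30 kg = 3.8254437e+33 kg. rs = 2GM/c^2 = 2 * 6.674e-11 * 3.8254437e+33 / (3e8)^2 = 5.674e+06

5.674e+06 m


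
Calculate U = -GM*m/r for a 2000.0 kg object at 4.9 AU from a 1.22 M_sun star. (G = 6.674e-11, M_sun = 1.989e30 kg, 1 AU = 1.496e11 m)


M = 1.22 * 1.989e30 kg = 2.42658e+30 kg; r = 4.9 AU * 1.496e11 m/AU = 7.3304e+11 m. U = -GM*m/r = -(6.674e-11 * 2.42658e+30 * 2000.0) / 7.3304e+11 = -4.419e+11

-4.419e+11 J


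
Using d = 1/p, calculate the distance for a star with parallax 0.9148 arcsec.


d = 1/p = 1/0.9148 = 1.0931

1.0931 pc


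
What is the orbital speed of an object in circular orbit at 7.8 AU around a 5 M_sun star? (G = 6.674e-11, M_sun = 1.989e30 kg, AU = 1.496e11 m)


v = sqrt(GM/r) = sqrt(6.674e-11 * 9.945e+30 / 1.167e+12) = 23849.6712

23849.6712 m/s


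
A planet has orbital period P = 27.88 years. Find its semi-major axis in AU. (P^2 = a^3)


a = P^(2/3) = 27.88^(2/3) = 9.1945

9.1945 AU


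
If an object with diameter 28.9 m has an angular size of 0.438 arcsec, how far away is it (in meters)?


D = size / theta_rad, theta_rad = 0.438 * pi/(180*3600) = 2.123e-06, D = 1.361e+07

1.361e+07 m


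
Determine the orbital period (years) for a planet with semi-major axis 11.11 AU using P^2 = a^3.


P = a^(3/2) = 11.11^1.5 = 37.0315

37.0315 years


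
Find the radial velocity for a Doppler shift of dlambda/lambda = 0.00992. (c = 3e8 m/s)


v = (dlambda/lambda) * c = 0.00992 * 3e8 = 2.976e+06

2.976e+06 m/s


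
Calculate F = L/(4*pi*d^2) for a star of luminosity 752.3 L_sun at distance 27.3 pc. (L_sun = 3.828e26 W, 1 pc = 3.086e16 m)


F = L / (4*pi*d^2) = 2.880e+29 / (4*pi*(8.425e+17)^2) = 3.229e-08

3.229e-08 W/m^2


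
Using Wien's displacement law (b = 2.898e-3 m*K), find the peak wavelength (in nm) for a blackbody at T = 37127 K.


lam_max = b / T = 2.898e-3 / 37127 = 7.806e-08 m = 78.0564 nm

78.0564 nm


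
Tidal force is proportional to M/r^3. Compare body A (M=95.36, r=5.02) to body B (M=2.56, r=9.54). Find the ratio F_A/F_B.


Ratio = (M1/r1^3) / (M2/r2^3) = (95.36/5.02^3) / (2.56/9.54^3) = 255.6585

255.6585


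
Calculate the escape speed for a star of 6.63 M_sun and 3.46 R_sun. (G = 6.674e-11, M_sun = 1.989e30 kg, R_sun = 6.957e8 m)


M = 6.63 * 1.989e30 kg = 1.318707e+31 kg; R = 3.46 * 6.957e8 m = 2.407122e+09 m. v_esc = sqrt(2GM/R) = sqrt(2 * 6.674e-11 * 1.318707e+31 / 2.407122e+09) = 855132.0889

855132.0889 m/s


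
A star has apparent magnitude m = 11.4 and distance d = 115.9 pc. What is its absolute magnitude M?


M = m - 5*log10(d) + 5 = 11.4 - 5*log10(115.9) + 5 = 6.0796

6.0796


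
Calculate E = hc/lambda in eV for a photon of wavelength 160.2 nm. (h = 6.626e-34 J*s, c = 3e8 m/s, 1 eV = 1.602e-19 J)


E = hc/lambda = 6.626e-34 * 3e8 / 1.602e-07 = 1.241e-18 J = 7.7455 eV

7.7455 eV


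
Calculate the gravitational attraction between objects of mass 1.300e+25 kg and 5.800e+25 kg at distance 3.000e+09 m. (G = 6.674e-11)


F = G*m1*m2/r^2 = 6.674e-11 * 1.300e+25 * 5.800e+25 / (3.000e+09)^2 = 6.674e-11 * 7.540e+50 / 9.000e+18 = 5.591e+21

5.591e+21 N


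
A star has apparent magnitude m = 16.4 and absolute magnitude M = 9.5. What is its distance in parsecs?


d = 10^((m - M + 5)/5) = 10^((16.4 - 9.5 + 5)/5) = 239.8833

239.8833 pc


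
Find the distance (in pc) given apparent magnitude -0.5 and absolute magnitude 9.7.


d = 10^((m - M + 5)/5) = 10^((-0.5 - 9.7 + 5)/5) = 0.0912

0.0912 pc


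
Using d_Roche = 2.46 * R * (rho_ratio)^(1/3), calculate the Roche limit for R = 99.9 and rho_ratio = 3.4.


d_Roche = 2.46 * 99.9 * 3.4^(1/3) = 369.539

369.539


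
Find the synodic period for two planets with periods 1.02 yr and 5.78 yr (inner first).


1/P_syn = |1/P1 - 1/P2| = |1/1.02 - 1/5.78| => P_syn = 1.2386

1.2386 years


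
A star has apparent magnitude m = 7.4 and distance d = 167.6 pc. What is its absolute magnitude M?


M = m - 5*log10(d) + 5 = 7.4 - 5*log10(167.6) + 5 = 1.2786

1.2786


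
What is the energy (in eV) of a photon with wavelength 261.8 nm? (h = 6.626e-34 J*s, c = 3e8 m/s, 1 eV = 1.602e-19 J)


E = hc/lambda = 6.626e-34 * 3e8 / 2.618e-07 = 7.593e-19 J = 4.7396 eV

4.7396 eV


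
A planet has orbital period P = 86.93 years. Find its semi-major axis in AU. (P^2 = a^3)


a = P^(2/3) = 86.93^(2/3) = 19.6236

19.6236 AU


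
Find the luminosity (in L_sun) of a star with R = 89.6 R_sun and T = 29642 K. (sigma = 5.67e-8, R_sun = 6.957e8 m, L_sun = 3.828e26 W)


R = 89.6 * 6.957e8 m = 6.233472e+10 m. L = 4*pi*R^2*sigma*T^4 = 4*pi*(6.233472e+10)^2 * 5.67e-8 * 29642^4 = 2.137386001e+33 W. L/L_sun = 2.137386001e+33 / 3.828e26 = 5.584e+06

5.584e+06 L_sun


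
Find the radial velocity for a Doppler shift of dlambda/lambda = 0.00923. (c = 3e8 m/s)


v = (dlambda/lambda) * c = 0.00923 * 3e8 = 2.769e+06

2.769e+06 m/s


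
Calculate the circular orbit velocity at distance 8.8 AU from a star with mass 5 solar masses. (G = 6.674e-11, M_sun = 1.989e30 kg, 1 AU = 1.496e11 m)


v = sqrt(GM/r) = sqrt(6.674e-11 * 9.945e+30 / 1.316e+12) = 22453.7231

22453.7231 m/s


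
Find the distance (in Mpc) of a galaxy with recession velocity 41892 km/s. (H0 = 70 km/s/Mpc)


d = v / H0 = 41892 / 70 = 598.4571

598.4571 Mpc


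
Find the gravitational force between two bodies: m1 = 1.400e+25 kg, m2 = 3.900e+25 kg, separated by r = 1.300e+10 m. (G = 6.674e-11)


F = G*m1*m2/r^2 = 6.674e-11 * 1.400e+25 * 3.900e+25 / (1.300e+10)^2 = 6.674e-11 * 5.460e+50 / 1.690e+20 = 2.156e+20

2.156e+20 N


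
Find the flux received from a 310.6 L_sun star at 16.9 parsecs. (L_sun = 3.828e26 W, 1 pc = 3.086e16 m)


F = L / (4*pi*d^2) = 1.189e+29 / (4*pi*(5.215e+17)^2) = 3.479e-08

3.479e-08 W/m^2


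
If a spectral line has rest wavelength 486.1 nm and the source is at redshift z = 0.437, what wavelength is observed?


lam_obs = lam_emit * (1 + z) = 486.1 * (1 + 0.437) = 698.5257

698.5257 nm


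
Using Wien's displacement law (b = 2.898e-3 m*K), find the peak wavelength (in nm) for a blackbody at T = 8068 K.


lam_max = b / T = 2.898e-3 / 8068 = 3.592e-07 m = 359.1968 nm

359.1968 nm


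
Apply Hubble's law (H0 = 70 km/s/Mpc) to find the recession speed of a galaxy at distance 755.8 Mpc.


v = H0 * d = 70 * 755.8 = 52906.0

52906.0 km/s


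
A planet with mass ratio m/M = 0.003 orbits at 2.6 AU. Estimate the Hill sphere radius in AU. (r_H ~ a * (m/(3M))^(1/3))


r_H = a * (m/3M)^(1/3) = 2.6 * (0.003/3)^(1/3) = 0.26

0.26 AU


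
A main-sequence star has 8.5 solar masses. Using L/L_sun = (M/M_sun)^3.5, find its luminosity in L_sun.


L/L_sun = (M/M_sun)^3.5 = 8.5^3.5 = 1790.4667

1790.4667 L_sun


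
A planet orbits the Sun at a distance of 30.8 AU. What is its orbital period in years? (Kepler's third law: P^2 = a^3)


P = a^(3/2) = 30.8^1.5 = 170.9331

170.9331 years


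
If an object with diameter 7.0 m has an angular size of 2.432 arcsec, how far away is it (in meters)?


D = size / theta_rad, theta_rad = 2.432 * pi/(180*3600) = 1.179e-05, D = 593689.8206

593689.8206 m


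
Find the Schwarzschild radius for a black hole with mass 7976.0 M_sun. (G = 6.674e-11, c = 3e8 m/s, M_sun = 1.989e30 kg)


M = 7976.0 * 1.989e30 kg = 1.5864264e+34 kg. rs = 2GM/c^2 = 2 * 6.674e-11 * 1.5864264e+34 / (3e8)^2 = 2.353e+07

2.353e+07 m


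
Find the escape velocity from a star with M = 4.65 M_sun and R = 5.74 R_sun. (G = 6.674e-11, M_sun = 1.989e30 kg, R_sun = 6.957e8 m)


M = 4.65 * 1.989e30 kg = 9.24885e+30 kg; R = 5.74 * 6.957e8 m = 3.993318e+09 m. v_esc = sqrt(2GM/R) = sqrt(2 * 6.674e-11 * 9.24885e+30 / 3.993318e+09) = 556013.0938

556013.0938 m/s


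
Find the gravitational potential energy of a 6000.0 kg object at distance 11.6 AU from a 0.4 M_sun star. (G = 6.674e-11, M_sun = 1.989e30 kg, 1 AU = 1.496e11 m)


M = 0.4 * 1.989e30 kg = 7.956e+29 kg; r = 11.6 AU * 1.496e11 m/AU = 1.73536e+12 m. U = -GM*m/r = -(6.674e-11 * 7.956e+29 * 6000.0) / 1.73536e+12 = -1.836e+11

-1.836e+11 J


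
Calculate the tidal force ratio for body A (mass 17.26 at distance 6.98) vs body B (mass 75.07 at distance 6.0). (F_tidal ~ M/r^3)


Ratio = (M1/r1^3) / (M2/r2^3) = (17.26/6.98^3) / (75.07/6.0^3) = 0.146

0.146


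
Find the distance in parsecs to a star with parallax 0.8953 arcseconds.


d = 1/p = 1/0.8953 = 1.1169

1.1169 pc


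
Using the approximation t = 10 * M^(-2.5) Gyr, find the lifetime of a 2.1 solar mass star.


t = 10 * M^(-2.5) = 10 * 2.1^(-2.5) = 1.5648

1.5648 Gyr


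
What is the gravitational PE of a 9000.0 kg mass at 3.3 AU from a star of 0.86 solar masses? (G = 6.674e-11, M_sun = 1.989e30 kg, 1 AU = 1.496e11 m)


M = 0.86 * 1.989e30 kg = 1.71054e+30 kg; r = 3.3 AU * 1.496e11 m/AU = 4.9368e+11 m. U = -GM*m/r = -(6.674e-11 * 1.71054e+30 * 9000.0) / 4.9368e+11 = -2.081e+12

-2.081e+12 J


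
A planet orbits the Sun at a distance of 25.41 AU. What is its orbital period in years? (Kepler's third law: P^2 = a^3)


P = a^(3/2) = 25.41^1.5 = 128.0876

128.0876 years


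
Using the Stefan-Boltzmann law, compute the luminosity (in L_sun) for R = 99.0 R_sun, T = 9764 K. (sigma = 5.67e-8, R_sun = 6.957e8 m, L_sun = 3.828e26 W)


R = 99.0 * 6.957e8 m = 6.88743e+10 m. L = 4*pi*R^2*sigma*T^4 = 4*pi*(6.88743e+10)^2 * 5.67e-8 * 9764^4 = 3.071980127e+31 W. L/L_sun = 3.071980127e+31 / 3.828e26 = 80250.2645

80250.2645 L_sun


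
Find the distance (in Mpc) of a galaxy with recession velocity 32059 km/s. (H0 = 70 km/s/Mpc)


d = v / H0 = 32059 / 70 = 457.9857

457.9857 Mpc


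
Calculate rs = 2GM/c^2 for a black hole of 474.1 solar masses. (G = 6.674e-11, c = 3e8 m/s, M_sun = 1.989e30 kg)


M = 474.1 * 1.989e30 kg = 9.429849e+32 kg. rs = 2GM/c^2 = 2 * 6.674e-11 * 9.429849e+32 / (3e8)^2 = 1.399e+06

1.399e+06 m


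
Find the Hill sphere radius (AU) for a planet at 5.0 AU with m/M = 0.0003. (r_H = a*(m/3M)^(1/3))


r_H = a * (m/3M)^(1/3) = 5.0 * (0.0003/3)^(1/3) = 0.2321

0.2321 AU


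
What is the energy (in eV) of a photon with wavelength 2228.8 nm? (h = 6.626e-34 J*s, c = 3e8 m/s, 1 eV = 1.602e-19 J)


E = hc/lambda = 6.626e-34 * 3e8 / 2.229e-06 = 8.919e-20 J = 0.5567 eV

0.5567 eV


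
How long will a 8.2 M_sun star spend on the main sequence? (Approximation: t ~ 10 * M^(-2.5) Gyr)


t = 10 * M^(-2.5) = 10 * 8.2^(-2.5) = 0.0519

0.0519 Gyr


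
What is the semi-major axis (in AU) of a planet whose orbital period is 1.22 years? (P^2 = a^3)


a = P^(2/3) = 1.22^(2/3) = 1.1418

1.1418 AU


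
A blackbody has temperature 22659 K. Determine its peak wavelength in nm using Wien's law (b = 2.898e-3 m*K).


lam_max = b / T = 2.898e-3 / 22659 = 1.279e-07 m = 127.8962 nm

127.8962 nm


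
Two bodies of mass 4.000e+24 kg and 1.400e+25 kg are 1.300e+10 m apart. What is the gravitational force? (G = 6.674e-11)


F = G*m1*m2/r^2 = 6.674e-11 * 4.000e+24 * 1.400e+25 / (1.300e+10)^2 = 6.674e-11 * 5.600e+49 / 1.690e+20 = 2.212e+19

2.212e+19 N


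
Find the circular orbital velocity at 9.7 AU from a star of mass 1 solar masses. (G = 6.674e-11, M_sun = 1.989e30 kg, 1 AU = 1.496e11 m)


v = sqrt(GM/r) = sqrt(6.674e-11 * 1.989e+30 / 1.451e+12) = 9564.4242

9564.4242 m/s


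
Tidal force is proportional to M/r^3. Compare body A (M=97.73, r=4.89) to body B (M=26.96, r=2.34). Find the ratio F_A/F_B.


Ratio = (M1/r1^3) / (M2/r2^3) = (97.73/4.89^3) / (26.96/2.34^3) = 0.3972

0.3972


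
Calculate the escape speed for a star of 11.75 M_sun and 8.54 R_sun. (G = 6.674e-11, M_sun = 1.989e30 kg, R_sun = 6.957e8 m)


M = 11.75 * 1.989e30 kg = 2.337075e+31 kg; R = 8.54 * 6.957e8 m = 5.941278e+09 m. v_esc = sqrt(2GM/R) = sqrt(2 * 6.674e-11 * 2.337075e+31 / 5.941278e+09) = 724610.273

724610.273 m/s


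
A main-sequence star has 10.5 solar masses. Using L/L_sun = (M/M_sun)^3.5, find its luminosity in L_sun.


L/L_sun = (M/M_sun)^3.5 = 10.5^3.5 = 3751.1337

3751.1337 L_sun


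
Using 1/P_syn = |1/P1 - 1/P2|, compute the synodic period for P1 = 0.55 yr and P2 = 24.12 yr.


1/P_syn = |1/P1 - 1/P2| = |1/0.55 - 1/24.12| => P_syn = 0.5628

0.5628 years


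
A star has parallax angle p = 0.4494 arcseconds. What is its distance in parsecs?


d = 1/p = 1/0.4494 = 2.2252

2.2252 pc


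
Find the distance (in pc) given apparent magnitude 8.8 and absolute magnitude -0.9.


d = 10^((m - M + 5)/5) = 10^((8.8 - -0.9 + 5)/5) = 870.9636

870.9636 pc


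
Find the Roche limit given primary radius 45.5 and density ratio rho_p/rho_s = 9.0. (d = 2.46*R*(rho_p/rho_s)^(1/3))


d_Roche = 2.46 * 45.5 * 9.0^(1/3) = 232.8238

232.8238


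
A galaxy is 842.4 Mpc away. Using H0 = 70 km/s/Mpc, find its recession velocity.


v = H0 * d = 70 * 842.4 = 58968.0

58968.0 km/s


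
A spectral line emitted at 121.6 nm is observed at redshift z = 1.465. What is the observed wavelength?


lam_obs = lam_emit * (1 + z) = 121.6 * (1 + 1.465) = 299.744

299.744 nm


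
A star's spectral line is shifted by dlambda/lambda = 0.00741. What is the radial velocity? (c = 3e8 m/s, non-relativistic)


v = (dlambda/lambda) * c = 0.00741 * 3e8 = 2.223e+06

2.223e+06 m/s


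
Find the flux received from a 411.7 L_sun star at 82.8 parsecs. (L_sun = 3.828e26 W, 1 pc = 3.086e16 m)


F = L / (4*pi*d^2) = 1.576e+29 / (4*pi*(2.555e+18)^2) = 1.921e-09

1.921e-09 W/m^2


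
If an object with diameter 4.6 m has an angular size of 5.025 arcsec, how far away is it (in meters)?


D = size / theta_rad, theta_rad = 5.025 * pi/(180*3600) = 2.436e-05, D = 188819.5241

188819.5241 m


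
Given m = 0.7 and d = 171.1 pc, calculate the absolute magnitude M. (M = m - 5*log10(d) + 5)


M = m - 5*log10(d) + 5 = 0.7 - 5*log10(171.1) + 5 = -5.4663

-5.4663


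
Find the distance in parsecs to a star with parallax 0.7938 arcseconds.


d = 1/p = 1/0.7938 = 1.2598

1.2598 pc


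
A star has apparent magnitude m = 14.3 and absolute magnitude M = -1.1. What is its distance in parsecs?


d = 10^((m - M + 5)/5) = 10^((14.3 - -1.1 + 5)/5) = 12022.6443

12022.6443 pc


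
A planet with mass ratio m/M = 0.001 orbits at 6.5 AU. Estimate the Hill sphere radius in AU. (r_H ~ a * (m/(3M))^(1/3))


r_H = a * (m/3M)^(1/3) = 6.5 * (0.001/3)^(1/3) = 0.4507

0.4507 AU


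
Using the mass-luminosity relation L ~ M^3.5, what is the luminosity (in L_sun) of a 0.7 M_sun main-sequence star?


L/L_sun = (M/M_sun)^3.5 = 0.7^3.5 = 0.287

0.287 L_sun


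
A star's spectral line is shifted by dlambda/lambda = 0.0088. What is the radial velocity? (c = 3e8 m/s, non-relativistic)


v = (dlambda/lambda) * c = 0.0088 * 3e8 = 2.640e+06

2.640e+06 m/s


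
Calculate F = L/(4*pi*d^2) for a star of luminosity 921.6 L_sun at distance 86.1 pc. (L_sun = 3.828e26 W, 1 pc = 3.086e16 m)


F = L / (4*pi*d^2) = 3.528e+29 / (4*pi*(2.657e+18)^2) = 3.977e-09

3.977e-09 W/m^2


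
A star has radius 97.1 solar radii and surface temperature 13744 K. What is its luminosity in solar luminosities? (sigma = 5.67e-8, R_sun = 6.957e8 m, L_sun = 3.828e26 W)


R = 97.1 * 6.957e8 m = 6.755247e+10 m. L = 4*pi*R^2*sigma*T^4 = 4*pi*(6.755247e+10)^2 * 5.67e-8 * 13744^4 = 1.160186948e+32 W. L/L_sun = 1.160186948e+32 / 3.828e26 = 303079.14

303079.14 L_sun


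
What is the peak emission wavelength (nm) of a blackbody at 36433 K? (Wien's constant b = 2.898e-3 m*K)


lam_max = b / T = 2.898e-3 / 36433 = 7.954e-08 m = 79.5433 nm

79.5433 nm


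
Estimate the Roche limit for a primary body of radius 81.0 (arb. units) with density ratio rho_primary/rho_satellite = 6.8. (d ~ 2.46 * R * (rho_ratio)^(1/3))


d_Roche = 2.46 * 81.0 * 6.8^(1/3) = 377.5053

377.5053


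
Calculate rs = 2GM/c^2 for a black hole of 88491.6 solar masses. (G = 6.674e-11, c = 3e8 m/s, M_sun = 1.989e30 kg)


M = 88491.6 * 1.989e30 kg = 1.760097924e+35 kg. rs = 2GM/c^2 = 2 * 6.674e-11 * 1.760097924e+35 / (3e8)^2 = 2.610e+08

2.610e+08 m


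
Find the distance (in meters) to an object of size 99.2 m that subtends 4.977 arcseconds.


D = size / theta_rad, theta_rad = 4.977 * pi/(180*3600) = 2.413e-05, D = 4.111e+06

4.111e+06 m


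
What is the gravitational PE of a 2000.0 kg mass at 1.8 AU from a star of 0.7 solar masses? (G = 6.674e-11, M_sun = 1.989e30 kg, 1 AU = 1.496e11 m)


M = 0.7 * 1.989e30 kg = 1.3923e+30 kg; r = 1.8 AU * 1.496e11 m/AU = 2.6928e+11 m. U = -GM*m/r = -(6.674e-11 * 1.3923e+30 * 2000.0) / 2.6928e+11 = -6.902e+11

-6.902e+11 J


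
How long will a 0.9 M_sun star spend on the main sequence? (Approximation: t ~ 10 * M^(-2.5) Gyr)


t = 10 * M^(-2.5) = 10 * 0.9^(-2.5) = 13.0135

13.0135 Gyr


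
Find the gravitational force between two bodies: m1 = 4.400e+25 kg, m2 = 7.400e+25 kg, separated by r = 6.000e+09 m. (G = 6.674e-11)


F = G*m1*m2/r^2 = 6.674e-11 * 4.400e+25 * 7.400e+25 / (6.000e+09)^2 = 6.674e-11 * 3.256e+51 / 3.600e+19 = 6.036e+21

6.036e+21 N


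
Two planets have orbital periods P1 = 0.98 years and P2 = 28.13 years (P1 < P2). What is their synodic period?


1/P_syn = |1/P1 - 1/P2| = |1/0.98 - 1/28.13| => P_syn = 1.0154

1.0154 years


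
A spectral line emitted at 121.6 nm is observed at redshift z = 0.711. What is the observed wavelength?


lam_obs = lam_emit * (1 + z) = 121.6 * (1 + 0.711) = 208.0576

208.0576 nm


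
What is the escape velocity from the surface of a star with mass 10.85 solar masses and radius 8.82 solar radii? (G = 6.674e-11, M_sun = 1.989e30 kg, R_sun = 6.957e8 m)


M = 10.85 * 1.989e30 kg = 2.158065e+31 kg; R = 8.82 * 6.957e8 m = 6.136074e+09 m. v_esc = sqrt(2GM/R) = sqrt(2 * 6.674e-11 * 2.158065e+31 / 6.136074e+09) = 685164.835

685164.835 m/s


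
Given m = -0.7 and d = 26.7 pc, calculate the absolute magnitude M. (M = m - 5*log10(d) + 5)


M = m - 5*log10(d) + 5 = -0.7 - 5*log10(26.7) + 5 = -2.8326

-2.8326


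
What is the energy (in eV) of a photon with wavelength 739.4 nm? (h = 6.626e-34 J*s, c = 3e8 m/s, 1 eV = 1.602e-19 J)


E = hc/lambda = 6.626e-34 * 3e8 / 7.394e-07 = 2.688e-19 J = 1.6781 eV

1.6781 eV


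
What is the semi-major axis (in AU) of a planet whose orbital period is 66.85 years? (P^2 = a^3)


a = P^(2/3) = 66.85^(2/3) = 16.4715

16.4715 AU


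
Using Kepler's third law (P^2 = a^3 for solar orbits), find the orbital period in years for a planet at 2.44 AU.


P = a^(3/2) = 2.44^1.5 = 3.8114

3.8114 years


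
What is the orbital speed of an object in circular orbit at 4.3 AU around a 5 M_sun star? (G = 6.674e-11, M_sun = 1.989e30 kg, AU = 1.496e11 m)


v = sqrt(GM/r) = sqrt(6.674e-11 * 9.945e+30 / 6.433e+11) = 32121.4743

32121.4743 m/s


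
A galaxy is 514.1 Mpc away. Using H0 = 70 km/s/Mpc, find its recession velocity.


v = H0 * d = 70 * 514.1 = 35987.0

35987.0 km/s


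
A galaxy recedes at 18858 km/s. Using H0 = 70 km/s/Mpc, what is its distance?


d = v / H0 = 18858 / 70 = 269.4

269.4 Mpc


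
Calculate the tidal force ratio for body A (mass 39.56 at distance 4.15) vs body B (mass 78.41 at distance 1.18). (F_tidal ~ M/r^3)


Ratio = (M1/r1^3) / (M2/r2^3) = (39.56/4.15^3) / (78.41/1.18^3) = 0.0116

0.0116


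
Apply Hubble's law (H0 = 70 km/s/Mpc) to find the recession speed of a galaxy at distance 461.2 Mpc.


v = H0 * d = 70 * 461.2 = 32284.0

32284.0 km/s


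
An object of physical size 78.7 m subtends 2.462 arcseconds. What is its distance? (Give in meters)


D = size / theta_rad, theta_rad = 2.462 * pi/(180*3600) = 1.194e-05, D = 6.593e+06

6.593e+06 m


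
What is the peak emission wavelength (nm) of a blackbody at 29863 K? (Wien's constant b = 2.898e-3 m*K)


lam_max = b / T = 2.898e-3 / 29863 = 9.704e-08 m = 97.0432 nm

97.0432 nm


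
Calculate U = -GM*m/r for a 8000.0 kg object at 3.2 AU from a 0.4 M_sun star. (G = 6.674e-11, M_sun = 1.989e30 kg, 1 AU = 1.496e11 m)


M = 0.4 * 1.989e30 kg = 7.956e+29 kg; r = 3.2 AU * 1.496e11 m/AU = 4.7872e+11 m. U = -GM*m/r = -(6.674e-11 * 7.956e+29 * 8000.0) / 4.7872e+11 = -8.873e+11

-8.873e+11 J


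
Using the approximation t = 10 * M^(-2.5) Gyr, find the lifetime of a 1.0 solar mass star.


t = 10 * M^(-2.5) = 10 * 1.0^(-2.5) = 10.0

10.0 Gyr


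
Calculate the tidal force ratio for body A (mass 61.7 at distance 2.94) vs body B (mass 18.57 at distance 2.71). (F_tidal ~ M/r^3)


Ratio = (M1/r1^3) / (M2/r2^3) = (61.7/2.94^3) / (18.57/2.71^3) = 2.6022

2.6022


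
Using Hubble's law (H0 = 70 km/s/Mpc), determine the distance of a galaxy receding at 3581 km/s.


d = v / H0 = 3581 / 70 = 51.1571

51.1571 Mpc


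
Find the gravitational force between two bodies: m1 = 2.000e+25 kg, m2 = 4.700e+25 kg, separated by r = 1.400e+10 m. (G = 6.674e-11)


F = G*m1*m2/r^2 = 6.674e-11 * 2.000e+25 * 4.700e+25 / (1.400e+10)^2 = 6.674e-11 * 9.400e+50 / 1.960e+20 = 3.201e+20

3.201e+20 N


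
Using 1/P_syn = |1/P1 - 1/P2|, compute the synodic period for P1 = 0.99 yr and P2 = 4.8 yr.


1/P_syn = |1/P1 - 1/P2| = |1/0.99 - 1/4.8| => P_syn = 1.2472

1.2472 years


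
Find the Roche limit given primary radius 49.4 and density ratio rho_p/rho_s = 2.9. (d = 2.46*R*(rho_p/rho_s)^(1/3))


d_Roche = 2.46 * 49.4 * 2.9^(1/3) = 173.2985

173.2985


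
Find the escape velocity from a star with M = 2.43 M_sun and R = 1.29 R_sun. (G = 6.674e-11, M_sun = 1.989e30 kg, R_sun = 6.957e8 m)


M = 2.43 * 1.989e30 kg = 4.83327e+30 kg; R = 1.29 * 6.957e8 m = 8.97453e+08 m. v_esc = sqrt(2GM/R) = sqrt(2 * 6.674e-11 * 4.83327e+30 / 8.97453e+08) = 847857.3132

847857.3132 m/s


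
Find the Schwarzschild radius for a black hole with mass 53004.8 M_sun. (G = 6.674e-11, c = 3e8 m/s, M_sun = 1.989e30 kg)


M = 53004.8 * 1.989e30 kg = 1.054265472e+35 kg. rs = 2GM/c^2 = 2 * 6.674e-11 * 1.054265472e+35 / (3e8)^2 = 1.564e+08

1.564e+08 m


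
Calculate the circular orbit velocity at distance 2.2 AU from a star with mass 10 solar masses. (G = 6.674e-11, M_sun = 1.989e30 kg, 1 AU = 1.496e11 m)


v = sqrt(GM/r) = sqrt(6.674e-11 * 1.989e+31 / 3.291e+11) = 63508.7194

63508.7194 m/s


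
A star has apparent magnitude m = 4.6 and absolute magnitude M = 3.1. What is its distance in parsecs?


d = 10^((m - M + 5)/5) = 10^((4.6 - 3.1 + 5)/5) = 19.9526

19.9526 pc


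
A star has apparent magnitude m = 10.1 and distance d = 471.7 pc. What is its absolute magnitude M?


M = m - 5*log10(d) + 5 = 10.1 - 5*log10(471.7) + 5 = 1.7317

1.7317


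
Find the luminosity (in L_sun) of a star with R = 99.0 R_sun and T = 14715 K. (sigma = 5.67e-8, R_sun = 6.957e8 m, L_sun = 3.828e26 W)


R = 99.0 * 6.957e8 m = 6.88743e+10 m. L = 4*pi*R^2*sigma*T^4 = 4*pi*(6.88743e+10)^2 * 5.67e-8 * 14715^4 = 1.584704841e+32 W. L/L_sun = 1.584704841e+32 / 3.828e26 = 413977.2311

413977.2311 L_sun


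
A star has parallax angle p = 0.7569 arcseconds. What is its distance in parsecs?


d = 1/p = 1/0.7569 = 1.3212

1.3212 pc


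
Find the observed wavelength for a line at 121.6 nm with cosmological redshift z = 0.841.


lam_obs = lam_emit * (1 + z) = 121.6 * (1 + 0.841) = 223.8656

223.8656 nm


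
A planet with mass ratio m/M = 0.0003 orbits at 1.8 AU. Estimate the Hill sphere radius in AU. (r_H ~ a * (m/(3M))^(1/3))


r_H = a * (m/3M)^(1/3) = 1.8 * (0.0003/3)^(1/3) = 0.0835

0.0835 AU


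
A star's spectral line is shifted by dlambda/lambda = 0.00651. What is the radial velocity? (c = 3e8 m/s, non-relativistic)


v = (dlambda/lambda) * c = 0.00651 * 3e8 = 1.953e+06

1.953e+06 m/s


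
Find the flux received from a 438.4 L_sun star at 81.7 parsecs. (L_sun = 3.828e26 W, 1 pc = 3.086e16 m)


F = L / (4*pi*d^2) = 1.678e+29 / (4*pi*(2.521e+18)^2) = 2.101e-09

2.101e-09 W/m^2


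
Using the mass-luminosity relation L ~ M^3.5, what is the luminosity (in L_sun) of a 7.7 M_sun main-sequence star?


L/L_sun = (M/M_sun)^3.5 = 7.7^3.5 = 1266.8277

1266.8277 L_sun


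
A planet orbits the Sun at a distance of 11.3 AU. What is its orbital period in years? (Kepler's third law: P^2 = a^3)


P = a^(3/2) = 11.3^1.5 = 37.9855

37.9855 years


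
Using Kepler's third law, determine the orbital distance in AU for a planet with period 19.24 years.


a = P^(2/3) = 19.24^(2/3) = 7.1802

7.1802 AU


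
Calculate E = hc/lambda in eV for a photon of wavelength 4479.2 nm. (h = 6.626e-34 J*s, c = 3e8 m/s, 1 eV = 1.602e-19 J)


E = hc/lambda = 6.626e-34 * 3e8 / 4.479e-06 = 4.438e-20 J = 0.277 eV

0.277 eV


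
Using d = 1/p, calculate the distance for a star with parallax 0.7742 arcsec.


d = 1/p = 1/0.7742 = 1.2917

1.2917 pc


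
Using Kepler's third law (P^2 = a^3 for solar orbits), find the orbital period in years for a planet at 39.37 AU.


P = a^(3/2) = 39.37^1.5 = 247.0291

247.0291 years


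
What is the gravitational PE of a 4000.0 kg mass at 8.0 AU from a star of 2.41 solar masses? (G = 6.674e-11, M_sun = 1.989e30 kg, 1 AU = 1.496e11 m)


M = 2.41 * 1.989e30 kg = 4.79349e+30 kg; r = 8.0 AU * 1.496e11 m/AU = 1.1968e+12 m. U = -GM*m/r = -(6.674e-11 * 4.79349e+30 * 4000.0) / 1.1968e+12 = -1.069e+12

-1.069e+12 J


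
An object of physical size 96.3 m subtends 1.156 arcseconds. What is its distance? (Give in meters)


D = size / theta_rad, theta_rad = 1.156 * pi/(180*3600) = 5.604e-06, D = 1.718e+07

1.718e+07 m


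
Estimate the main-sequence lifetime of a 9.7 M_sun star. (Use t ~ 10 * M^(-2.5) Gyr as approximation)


t = 10 * M^(-2.5) = 10 * 9.7^(-2.5) = 0.0341

0.0341 Gyr


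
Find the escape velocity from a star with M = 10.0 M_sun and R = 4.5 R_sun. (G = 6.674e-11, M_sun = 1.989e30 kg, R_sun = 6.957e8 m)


M = 10.0 * 1.989e30 kg = 1.989e+31 kg; R = 4.5 * 6.957e8 m = 3.13065e+09 m. v_esc = sqrt(2GM/R) = sqrt(2 * 6.674e-11 * 1.989e+31 / 3.13065e+09) = 920891.0072

920891.0072 m/s


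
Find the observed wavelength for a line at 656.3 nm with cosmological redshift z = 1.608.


lam_obs = lam_emit * (1 + z) = 656.3 * (1 + 1.608) = 1711.6304

1711.6304 nm


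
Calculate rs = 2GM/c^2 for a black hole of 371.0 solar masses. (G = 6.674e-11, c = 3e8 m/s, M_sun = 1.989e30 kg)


M = 371.0 * 1.989e30 kg = 7.37919e+32 kg. rs = 2GM/c^2 = 2 * 6.674e-11 * 7.37919e+32 / (3e8)^2 = 1.094e+06

1.094e+06 m


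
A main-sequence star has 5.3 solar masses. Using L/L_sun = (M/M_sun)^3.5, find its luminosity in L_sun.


L/L_sun = (M/M_sun)^3.5 = 5.3^3.5 = 342.7406

342.7406 L_sun


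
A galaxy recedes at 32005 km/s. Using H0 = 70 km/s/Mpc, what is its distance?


d = v / H0 = 32005 / 70 = 457.2143

457.2143 Mpc


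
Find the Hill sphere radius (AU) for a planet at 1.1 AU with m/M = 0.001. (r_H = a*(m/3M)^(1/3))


r_H = a * (m/3M)^(1/3) = 1.1 * (0.001/3)^(1/3) = 0.0763

0.0763 AU


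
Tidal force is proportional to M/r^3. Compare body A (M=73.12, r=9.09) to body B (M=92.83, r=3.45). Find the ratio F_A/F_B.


Ratio = (M1/r1^3) / (M2/r2^3) = (73.12/9.09^3) / (92.83/3.45^3) = 0.0431

0.0431


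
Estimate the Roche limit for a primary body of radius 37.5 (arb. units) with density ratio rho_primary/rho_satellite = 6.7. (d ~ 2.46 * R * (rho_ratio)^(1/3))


d_Roche = 2.46 * 37.5 * 6.7^(1/3) = 173.91

173.91


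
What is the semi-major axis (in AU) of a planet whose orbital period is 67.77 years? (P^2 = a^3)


a = P^(2/3) = 67.77^(2/3) = 16.6223

16.6223 AU


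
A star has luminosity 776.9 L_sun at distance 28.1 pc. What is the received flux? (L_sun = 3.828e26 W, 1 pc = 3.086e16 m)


F = L / (4*pi*d^2) = 2.974e+29 / (4*pi*(8.672e+17)^2) = 3.147e-08

3.147e-08 W/m^2


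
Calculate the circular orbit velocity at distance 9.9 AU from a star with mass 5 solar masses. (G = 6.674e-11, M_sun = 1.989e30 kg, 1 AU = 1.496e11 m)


v = sqrt(GM/r) = sqrt(6.674e-11 * 9.945e+30 / 1.481e+12) = 21169.5731

21169.5731 m/s


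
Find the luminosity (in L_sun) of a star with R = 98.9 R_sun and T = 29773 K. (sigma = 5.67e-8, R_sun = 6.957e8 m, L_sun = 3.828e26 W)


R = 98.9 * 6.957e8 m = 6.880473e+10 m. L = 4*pi*R^2*sigma*T^4 = 4*pi*(6.880473e+10)^2 * 5.67e-8 * 29773^4 = 2.65045175e+33 W. L/L_sun = 2.65045175e+33 / 3.828e26 = 6.924e+06

6.924e+06 L_sun


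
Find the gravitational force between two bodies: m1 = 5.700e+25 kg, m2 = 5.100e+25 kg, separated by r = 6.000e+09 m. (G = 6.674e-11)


F = G*m1*m2/r^2 = 6.674e-11 * 5.700e+25 * 5.100e+25 / (6.000e+09)^2 = 6.674e-11 * 2.907e+51 / 3.600e+19 = 5.389e+21

5.389e+21 N


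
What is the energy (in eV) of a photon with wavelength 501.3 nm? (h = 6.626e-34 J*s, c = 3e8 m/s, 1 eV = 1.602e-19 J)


E = hc/lambda = 6.626e-34 * 3e8 / 5.013e-07 = 3.965e-19 J = 2.4752 eV

2.4752 eV


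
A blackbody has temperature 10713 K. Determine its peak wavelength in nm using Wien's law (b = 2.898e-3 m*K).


lam_max = b / T = 2.898e-3 / 10713 = 2.705e-07 m = 270.5125 nm

270.5125 nm


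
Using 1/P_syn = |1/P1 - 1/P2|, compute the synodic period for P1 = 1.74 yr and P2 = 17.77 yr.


1/P_syn = |1/P1 - 1/P2| = |1/1.74 - 1/17.77| => P_syn = 1.9289

1.9289 years


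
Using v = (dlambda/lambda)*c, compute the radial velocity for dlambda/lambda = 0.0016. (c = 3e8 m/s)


v = (dlambda/lambda) * c = 0.0016 * 3e8 = 480000.0

480000.0 m/s


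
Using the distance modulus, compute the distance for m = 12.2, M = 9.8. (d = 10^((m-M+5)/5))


d = 10^((m - M + 5)/5) = 10^((12.2 - 9.8 + 5)/5) = 30.1995

30.1995 pc


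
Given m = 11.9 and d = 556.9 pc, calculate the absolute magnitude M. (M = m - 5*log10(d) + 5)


M = m - 5*log10(d) + 5 = 11.9 - 5*log10(556.9) + 5 = 3.1711

3.1711


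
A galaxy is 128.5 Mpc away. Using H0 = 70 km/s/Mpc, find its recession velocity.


v = H0 * d = 70 * 128.5 = 8995.0

8995.0 km/s


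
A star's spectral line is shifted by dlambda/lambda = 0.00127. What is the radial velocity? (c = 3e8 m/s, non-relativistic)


v = (dlambda/lambda) * c = 0.00127 * 3e8 = 381000.0

381000.0 m/s


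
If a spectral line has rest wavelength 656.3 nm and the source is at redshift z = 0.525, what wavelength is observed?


lam_obs = lam_emit * (1 + z) = 656.3 * (1 + 0.525) = 1000.8575

1000.8575 nm


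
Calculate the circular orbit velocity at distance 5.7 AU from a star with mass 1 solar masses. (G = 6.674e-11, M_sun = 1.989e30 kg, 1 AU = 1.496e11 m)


v = sqrt(GM/r) = sqrt(6.674e-11 * 1.989e+30 / 8.527e+11) = 12476.9165

12476.9165 m/s


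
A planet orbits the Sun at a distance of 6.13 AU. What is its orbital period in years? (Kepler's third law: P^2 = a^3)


P = a^(3/2) = 6.13^1.5 = 15.1772

15.1772 years
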